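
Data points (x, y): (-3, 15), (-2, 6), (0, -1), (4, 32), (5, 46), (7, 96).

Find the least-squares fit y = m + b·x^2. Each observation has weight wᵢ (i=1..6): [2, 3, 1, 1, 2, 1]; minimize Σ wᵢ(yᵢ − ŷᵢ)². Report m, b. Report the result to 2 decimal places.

The normal equations are: 10·m + 145·b = 267;  145·m + 4117·b = 7858.
Eliminating b: 4117·(row 1) − 145·(row 2) gives 20145·m = 4117·267 − 145·7858 = -40171, so m = -2363/1185.
Then b = (7858 − 145·(-2363/1185))/4117 = 469/237.

m = -1.99, b = 1.98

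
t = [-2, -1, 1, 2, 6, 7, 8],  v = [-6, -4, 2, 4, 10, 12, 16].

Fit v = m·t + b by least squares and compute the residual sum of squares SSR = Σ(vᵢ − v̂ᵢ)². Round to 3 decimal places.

Entries of MᵀM: Σt·t = 159, Σt = 21, Σ1 = 7.
For Mᵀv: Σt·v = 298, Σv = 34.
det = 159·7 − 21² = 672.
m = (298·7 − 21·34)/672 = 49/24; b = (159·34 − 21·298)/672 = -71/56.
Residuals: -109/168, -29/42, 103/84, 199/168, -55/56, -43/42, 157/168; SSR = 281/42.

SSR = 6.690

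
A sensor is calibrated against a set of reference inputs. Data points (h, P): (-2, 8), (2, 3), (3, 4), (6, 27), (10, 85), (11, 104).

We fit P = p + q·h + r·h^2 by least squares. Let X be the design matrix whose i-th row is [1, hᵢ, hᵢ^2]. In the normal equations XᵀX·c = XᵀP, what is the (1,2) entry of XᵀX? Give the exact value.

30

Row 1 ↔ basis 1, column 2 ↔ basis h, so (XᵀX)_{1,2} = Σᵢ h = (1)·(-2) + (1)·(2) + (1)·(3) + (1)·(6) + (1)·(10) + (1)·(11) = 30.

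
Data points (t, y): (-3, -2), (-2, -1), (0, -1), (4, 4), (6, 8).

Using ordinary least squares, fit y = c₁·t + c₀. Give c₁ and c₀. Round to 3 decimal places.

The normal equations are: 65·c₁ + 5·c₀ = 72;  5·c₁ + 5·c₀ = 8.
Δ = 65·5 − 5² = 300.
c₁ = (72·5 − 5·8)/300 = 16/15; c₀ = (65·8 − 5·72)/300 = 8/15.

c₁ = 1.067, c₀ = 0.533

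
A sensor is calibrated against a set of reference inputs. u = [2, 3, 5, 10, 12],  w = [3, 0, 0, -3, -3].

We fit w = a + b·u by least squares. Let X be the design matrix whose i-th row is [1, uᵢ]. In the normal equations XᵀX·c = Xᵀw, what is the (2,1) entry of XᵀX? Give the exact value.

Row 2 ↔ basis u, column 1 ↔ basis 1, so (XᵀX)_{2,1} = Σᵢ u = (2)·(1) + (3)·(1) + (5)·(1) + (10)·(1) + (12)·(1) = 32.

32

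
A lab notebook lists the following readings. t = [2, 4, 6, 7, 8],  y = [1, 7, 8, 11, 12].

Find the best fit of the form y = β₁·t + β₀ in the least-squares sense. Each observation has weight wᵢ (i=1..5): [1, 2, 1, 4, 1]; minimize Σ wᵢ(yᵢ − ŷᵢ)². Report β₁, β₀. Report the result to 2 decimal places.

Entries of MᵀWM: Σwᵢ·t·t = 332, Σwᵢ·t = 52, Σwᵢ·1 = 9.
And Σwᵢ·t·y = 510, Σwᵢ·y = 79.
So MᵀWM·[β₁, β₀]ᵀ = MᵀWy: [[332, 52]; [52, 9]]·[β₁, β₀]ᵀ = [510, 79]ᵀ.
Determinant 332·9 − 52² = 284.
β₁ = (510·9 − 52·79)/284 = 241/142; β₀ = (332·79 − 52·510)/284 = -73/71.

β₁ = 1.70, β₀ = -1.03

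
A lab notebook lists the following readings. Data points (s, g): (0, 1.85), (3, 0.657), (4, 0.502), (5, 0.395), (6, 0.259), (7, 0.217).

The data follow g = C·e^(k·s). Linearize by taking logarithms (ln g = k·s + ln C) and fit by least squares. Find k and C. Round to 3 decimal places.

k = -0.309, C = 1.772

Linearized form: ln g = k·s + ln C. From the 6 transformed points,
AᵀA = [[135.0000, 25.0000]; [25.0000, 6]], rhs = [-27.4618, -4.3017]ᵀ  (here Σs = 25.0000, Σ(s)² = 135.0000, Σln g = -4.3017, Σs·ln g = -27.4618).
Δ = 135.0000·6 − (25.0000)² = 185.0000; k = (-27.4618·6 − 25.0000·-4.3017)/185.0000 = -0.30934, ln C = (135.0000·-4.3017 − 25.0000·-27.4618)/185.0000 = 0.57197, so C = exp(0.57197) = 1.77176.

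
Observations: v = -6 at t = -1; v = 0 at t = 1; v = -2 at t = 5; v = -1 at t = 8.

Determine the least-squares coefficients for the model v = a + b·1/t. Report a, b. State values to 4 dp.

The normal equations are: 4·a + (13/40)·b = -9;  (13/40)·a + (3289/1600)·b = 219/40.
(Σ1 = 4, Σ1/t = 13/40, Σ1/t·1/t = 3289/1600, Σv = -9, Σ1/t·v = 219/40.)
Eliminating b: (3289/1600)·(row 1) − (13/40)·(row 2) gives (12987/1600)·a = (3289/1600)·(-9) − (13/40)·(219/40) = -507/25, so a = -832/333.
Then b = ((219/40) − (13/40)·(-832/333))/(3289/1600) = 13240/4329.

a = -2.4985, b = 3.0584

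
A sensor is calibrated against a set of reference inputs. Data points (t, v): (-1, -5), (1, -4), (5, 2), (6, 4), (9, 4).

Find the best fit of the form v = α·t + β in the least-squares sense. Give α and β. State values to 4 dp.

α = 1.0469, β = -3.9875

Setting ∂/∂α … = 0 gives: 144·α + 20·β = 71;  20·α + 5·β = 1.
(Σt·t = 144, Σt = 20, Σ1 = 5, Σt·v = 71, Σv = 1.)
Δ = 144·5 − 20² = 320.
α = (71·5 − 20·1)/320 = 67/64; β = (144·1 − 20·71)/320 = -319/80.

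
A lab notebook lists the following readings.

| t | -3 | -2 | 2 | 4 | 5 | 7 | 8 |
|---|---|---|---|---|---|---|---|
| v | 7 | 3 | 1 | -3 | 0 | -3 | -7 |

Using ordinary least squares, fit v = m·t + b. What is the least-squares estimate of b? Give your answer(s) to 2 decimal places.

Entries of MᵀM: Σt·t = 171, Σt = 21, Σ1 = 7.
Moment sums: Σt·v = -114, Σv = -2.
Normal equations: [[171, 21]; [21, 7]]·[m, b]ᵀ = [-114, -2]ᵀ.
Δ = 171·7 − 21² = 756.
m = ((-114)·7 − 21·(-2))/756 = -1; b = (171·(-2) − 21·(-114))/756 = 19/7.

b = 2.71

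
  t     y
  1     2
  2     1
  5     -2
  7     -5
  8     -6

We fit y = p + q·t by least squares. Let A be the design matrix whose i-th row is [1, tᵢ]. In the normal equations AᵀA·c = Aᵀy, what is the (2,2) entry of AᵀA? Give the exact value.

143

Row 2 ↔ basis t, column 2 ↔ basis t, so (AᵀA)_{2,2} = Σᵢ (t)·(t) = (1)·(1) + (2)·(2) + (5)·(5) + (7)·(7) + (8)·(8) = 143.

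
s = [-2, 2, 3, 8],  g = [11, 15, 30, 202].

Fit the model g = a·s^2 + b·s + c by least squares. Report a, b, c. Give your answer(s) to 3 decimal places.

a = 3.040, b = 0.850, c = 0.605

XᵀX·[a, b, c]ᵀ = Xᵀg reads: 4209·a + 539·b + 81·c = 13302;  539·a + 81·b + 11·c = 1714;  81·a + 11·b + 4·c = 258.
(Σs^2·s^2 = 4209, Σs^2·s = 539, Σs^2 = 81, Σs·s = 81, Σs = 11, Σ1 = 4, Σs^2·g = 13302, Σs·g = 1714, Σg = 258.)
Row-reducing yields a = 9226/3035, b = 516/607, c = 1836/3035.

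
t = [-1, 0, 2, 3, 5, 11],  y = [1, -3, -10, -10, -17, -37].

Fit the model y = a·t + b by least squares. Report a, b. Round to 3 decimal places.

a = -3.104, b = -2.321

The normal equations are: 160·a + 20·b = -543;  20·a + 6·b = -76.
Δ = 160·6 − 20² = 560.
a = ((-543)·6 − 20·(-76))/560 = -869/280; b = (160·(-76) − 20·(-543))/560 = -65/28.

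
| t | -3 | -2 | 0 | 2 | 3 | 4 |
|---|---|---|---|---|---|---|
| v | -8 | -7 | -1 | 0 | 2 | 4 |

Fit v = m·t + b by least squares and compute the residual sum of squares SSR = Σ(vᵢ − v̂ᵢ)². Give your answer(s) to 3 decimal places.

SSR = 4.339

Normal-equation sums: Σt·t = 42, Σt = 4, Σ1 = 6.
Moment sums: Σt·v = 60, Σv = -10.
So MᵀM·[m, b]ᵀ = Mᵀv: [[42, 4]; [4, 6]]·[m, b]ᵀ = [60, -10]ᵀ.
Eliminating b: 6·(row 1) − 4·(row 2) gives 236·m = 6·60 − 4·(-10) = 400, so m = 100/59.
Then b = ((-10) − 4·(100/59))/6 = -165/59.
Residuals: -7/59, -48/59, 106/59, -35/59, -17/59, 1/59; SSR = 256/59.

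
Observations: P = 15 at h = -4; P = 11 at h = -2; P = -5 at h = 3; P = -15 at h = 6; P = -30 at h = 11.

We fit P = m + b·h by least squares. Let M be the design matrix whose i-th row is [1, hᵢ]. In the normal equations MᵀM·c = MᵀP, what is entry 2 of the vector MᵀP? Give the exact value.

Entry 2 ↔ basis h, so (MᵀP)_{2} = Σᵢ (h)·Pᵢ = (-4)·(15) + (-2)·(11) + (3)·(-5) + (6)·(-15) + (11)·(-30) = -517.

-517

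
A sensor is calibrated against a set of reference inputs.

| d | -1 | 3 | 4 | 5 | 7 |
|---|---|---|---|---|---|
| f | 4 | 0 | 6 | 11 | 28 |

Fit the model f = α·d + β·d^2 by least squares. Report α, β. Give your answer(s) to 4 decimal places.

α = -2.5236, β = 0.9379

AᵀA·[α, β]ᵀ = Aᵀf reads: 100·α + 558·β = 271;  558·α + 3364·β = 1747.
Δ = 100·3364 − 558² = 25036.
α = (271·3364 − 558·1747)/25036 = -31591/12518; β = (100·1747 − 558·271)/25036 = 11741/12518.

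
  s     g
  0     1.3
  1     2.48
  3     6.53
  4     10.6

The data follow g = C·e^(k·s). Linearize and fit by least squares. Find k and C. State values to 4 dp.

k = 0.5165, C = 1.3757

Let Y = ln g. Fitting Y = k·s + ln C by least squares:
Σs = 8.0000, Σ(s)² = 26.0000, Σln g = 5.4079, Σs·ln g = 15.9809.
Normal system: [[26.0000, 8.0000]; [8.0000, 4]]·[k, ln C]ᵀ = [15.9809, 5.4079]ᵀ.
Slope k = (n·Σs·ln g − Σs·Σln g)/(n·Σ(s)² − (Σs)²) = (4·15.9809 − 8.0000·5.4079)/40.0000 = 0.51651; ln C = (Σln g − k·Σs)/n = 0.31895, so C = exp(0.31895) = 1.37568.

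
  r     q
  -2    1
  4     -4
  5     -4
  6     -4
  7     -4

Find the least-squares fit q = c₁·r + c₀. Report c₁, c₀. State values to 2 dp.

MᵀM·[c₁, c₀]ᵀ = Mᵀq reads: 130·c₁ + 20·c₀ = -90;  20·c₁ + 5·c₀ = -15.
(Σr·r = 130, Σr = 20, Σ1 = 5, Σr·q = -90, Σq = -15.)
Eliminating c₀: 5·(row 1) − 20·(row 2) gives 250·c₁ = 5·(-90) − 20·(-15) = -150, so c₁ = -3/5.
Then c₀ = ((-15) − 20·(-3/5))/5 = -3/5.

c₁ = -0.60, c₀ = -0.60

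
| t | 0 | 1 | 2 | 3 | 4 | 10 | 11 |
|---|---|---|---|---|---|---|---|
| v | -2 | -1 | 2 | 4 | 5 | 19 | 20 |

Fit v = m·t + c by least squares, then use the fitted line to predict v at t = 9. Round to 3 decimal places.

v̂ = 16.236

Setting ∂/∂m … = 0 gives: 251·m + 31·c = 445;  31·m + 7·c = 47.
(Σt·t = 251, Σt = 31, Σ1 = 7, Σt·v = 445, Σv = 47.)
Δ = 251·7 − 31² = 796.
m = (445·7 − 31·47)/796 = 829/398; c = (251·47 − 31·445)/796 = -999/398.
At t = 9: v̂ = (829/398)·(9) + (-999/398)·(1) = 3231/199.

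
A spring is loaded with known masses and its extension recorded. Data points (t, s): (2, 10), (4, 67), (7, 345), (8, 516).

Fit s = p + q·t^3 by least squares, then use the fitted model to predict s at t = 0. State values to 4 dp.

Compute the Gram sums: Σ1 = 4, Σt^3 = 927, Σt^3·t^3 = 383953.
Right-hand side: Σs = 938, Σt^3·s = 386895.
Normal equations: [[4, 927]; [927, 383953]]·[p, q]ᵀ = [938, 386895]ᵀ.
det = 4·383953 − 927² = 676483.
p = (938·383953 − 927·386895)/676483 = 1496249/676483; q = (4·386895 − 927·938)/676483 = 678054/676483.
At t = 0: ŝ = (1496249/676483)·(1) + (678054/676483)·(0) = 1496249/676483.

ŝ = 2.2118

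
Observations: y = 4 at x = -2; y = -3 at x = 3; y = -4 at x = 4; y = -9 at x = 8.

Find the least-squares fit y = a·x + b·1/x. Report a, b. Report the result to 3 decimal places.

Entries of AᵀA: Σx·x = 93, Σx·1/x = 4, Σ1/x·1/x = 253/576.
Right-hand side: Σx·y = -105, Σ1/x·y = -41/8.
AᵀA·[a, b]ᵀ = Aᵀy becomes [[93, 4]; [4, 253/576]]·[a, b]ᵀ = [-105, -41/8]ᵀ.
det = 93·(253/576) − 4² = 4771/192.
a = ((-105)·(253/576) − 4·(-41/8))/(4771/192) = -4919/4771; b = (93·(-41/8) − 4·(-105))/(4771/192) = -10872/4771.

a = -1.031, b = -2.279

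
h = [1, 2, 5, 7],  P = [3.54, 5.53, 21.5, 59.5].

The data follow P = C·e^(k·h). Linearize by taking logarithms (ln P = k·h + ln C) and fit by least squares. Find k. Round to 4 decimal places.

Let Y = ln P. Fitting Y = k·h + ln C by least squares:
Σh = 15.0000, Σ(h)² = 79.0000, Σln P = 10.1283, Σh·ln P = 48.6266.
Equations: 79.0000·k + 15.0000·ln C = 48.6266;  15.0000·k + 4·ln C = 10.1283.
Δ = 79.0000·4 − (15.0000)² = 91.0000; k = (48.6266·4 − 15.0000·10.1283)/91.0000 = 0.46793, ln C = (79.0000·10.1283 − 15.0000·48.6266)/91.0000 = 0.77736.

k = 0.4679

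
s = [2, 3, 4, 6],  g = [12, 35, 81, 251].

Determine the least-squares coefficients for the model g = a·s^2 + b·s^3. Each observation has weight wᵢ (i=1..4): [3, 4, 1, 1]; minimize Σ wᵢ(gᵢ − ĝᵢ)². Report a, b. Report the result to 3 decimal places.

a = 0.928, b = 1.008

Compute the Gram sums: Σwᵢ·s^2·s^2 = 1924, Σwᵢ·s^2·s^3 = 9868, Σwᵢ·s^3·s^3 = 53860.
Right-hand side: Σwᵢ·s^2·g = 11736, Σwᵢ·s^3·g = 63468.
So MᵀWM·[a, b]ᵀ = MᵀWg: [[1924, 9868]; [9868, 53860]]·[a, b]ᵀ = [11736, 63468]ᵀ.
Determinant 1924·53860 − 9868² = 6249216.
a = (11736·53860 − 9868·63468)/6249216 = 120807/130192; b = (1924·63468 − 9868·11736)/6249216 = 131283/130192.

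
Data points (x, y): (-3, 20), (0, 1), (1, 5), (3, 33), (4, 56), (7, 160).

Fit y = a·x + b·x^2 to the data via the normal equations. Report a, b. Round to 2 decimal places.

The normal equations are: 84·a + 408·b = 1388;  408·a + 2820·b = 9218.
Δ = 84·2820 − 408² = 70416.
a = (1388·2820 − 408·9218)/70416 = 1064/489; b = (84·9218 − 408·1388)/70416 = 963/326.

a = 2.18, b = 2.95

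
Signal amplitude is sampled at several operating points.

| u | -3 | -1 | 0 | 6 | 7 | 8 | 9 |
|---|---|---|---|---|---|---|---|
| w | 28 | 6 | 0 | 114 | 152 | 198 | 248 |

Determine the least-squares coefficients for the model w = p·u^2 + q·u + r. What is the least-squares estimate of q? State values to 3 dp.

q = 0.479

Compute the Gram sums: Σu^2·u^2 = 14436, Σu^2·u = 1772, Σu^2 = 240, Σu·u = 240, Σu = 26, Σ1 = 7.
For Xᵀw: Σu^2·w = 44570, Σu·w = 5474, Σw = 746.
Normal equations: [[14436, 1772, 240]; [1772, 240, 26]; [240, 26, 7]]·[p, q, r]ᵀ = [44570, 5474, 746]ᵀ.
Inverting the 3×3 Gram matrix, [p, q, r]ᵀ = [37604/12569, 12031/25138, 27873/12569]ᵀ.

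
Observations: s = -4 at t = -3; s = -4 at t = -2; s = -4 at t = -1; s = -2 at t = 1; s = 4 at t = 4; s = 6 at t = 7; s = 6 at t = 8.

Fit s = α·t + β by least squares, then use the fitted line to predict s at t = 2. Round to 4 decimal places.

ŝ = 0.2857

Normal-equation sums: Σt·t = 144, Σt = 14, Σ1 = 7.
Right-hand side: Σt·s = 128, Σs = 2.
XᵀX·[α, β]ᵀ = Xᵀs becomes [[144, 14]; [14, 7]]·[α, β]ᵀ = [128, 2]ᵀ.
Determinant 144·7 − 14² = 812.
α = (128·7 − 14·2)/812 = 31/29; β = (144·2 − 14·128)/812 = -376/203.
At t = 2: ŝ = (31/29)·(2) + (-376/203)·(1) = 2/7.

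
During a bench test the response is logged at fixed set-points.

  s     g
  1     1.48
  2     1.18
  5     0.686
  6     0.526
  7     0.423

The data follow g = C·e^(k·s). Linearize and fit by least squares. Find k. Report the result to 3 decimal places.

Linearized form: ln g = k·s + ln C. From the 5 transformed points,
Σs = 21.0000, Σ(s)² = 115.0000, Σln g = -1.3222, Σs·ln g = -11.0387.
Equations: 115.0000·k + 21.0000·ln C = -11.0387;  21.0000·k + 5·ln C = -1.3222.
Slope k = (n·Σs·ln g − Σs·Σln g)/(n·Σ(s)² − (Σs)²) = (5·-11.0387 − 21.0000·-1.3222)/134.0000 = -0.20469; ln C = (Σln g − k·Σs)/n = 0.59526.

k = -0.205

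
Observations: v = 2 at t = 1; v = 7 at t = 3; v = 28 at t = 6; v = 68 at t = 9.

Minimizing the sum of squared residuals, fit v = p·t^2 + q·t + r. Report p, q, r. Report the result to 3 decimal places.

p = 0.997, q = -1.756, r = 2.924

With design matrix X, XᵀX = [[7939, 973, 127]; [973, 127, 19]; [127, 19, 4]] and Xᵀv = [6581, 803, 105]ᵀ.
Solving the 3×3 system (Gaussian elimination) gives p = 380/381, q = -223/127, r = 1114/381.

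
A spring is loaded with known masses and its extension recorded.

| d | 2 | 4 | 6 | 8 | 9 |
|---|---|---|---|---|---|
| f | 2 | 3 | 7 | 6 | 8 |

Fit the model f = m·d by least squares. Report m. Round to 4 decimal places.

AᵀA·[m]ᵀ = Aᵀf reads: 201·m = 178.
m = 178/201 = 0.885572.

m = 0.8856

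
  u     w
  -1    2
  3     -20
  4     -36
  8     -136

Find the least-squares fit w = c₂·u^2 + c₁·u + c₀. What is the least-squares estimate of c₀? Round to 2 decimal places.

c₀ = 2.30

Forming MᵀM = [[4434, 602, 90]; [602, 90, 14]; [90, 14, 4]] and Mᵀw = [-9458, -1294, -190]ᵀ gives MᵀM·[c₂, c₁, c₀]ᵀ = Mᵀw.
Solving the 3×3 system (Gaussian elimination) gives c₂ = -39/20, c₁ = -1387/820, c₀ = 941/410.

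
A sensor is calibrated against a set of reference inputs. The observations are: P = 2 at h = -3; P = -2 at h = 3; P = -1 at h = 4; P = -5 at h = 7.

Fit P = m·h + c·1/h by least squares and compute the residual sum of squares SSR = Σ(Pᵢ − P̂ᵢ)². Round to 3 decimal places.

Setting ∂/∂m … = 0 gives: 83·m + 4·c = -51;  4·m + (2153/7056)·c = -193/84.
(Σh·h = 83, Σh·1/h = 4, Σ1/h·1/h = 2153/7056, Σh·P = -51, Σ1/h·P = -193/84.)
Eliminating c: (2153/7056)·(row 1) − 4·(row 2) gives (65803/7056)·m = (2153/7056)·(-51) − 4·(-193/84) = -4995/784, so m = -44955/65803.
Then c = ((-193/84) − 4·(-44955/65803))/(2153/7056) = 93828/65803.
Residuals: 28017/65803, -28017/65803, 90560/65803, -27734/65803; SSR = 160178/65803.

SSR = 2.434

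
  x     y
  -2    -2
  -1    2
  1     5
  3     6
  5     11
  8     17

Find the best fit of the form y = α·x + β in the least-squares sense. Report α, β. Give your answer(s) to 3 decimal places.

α = 1.752, β = 2.411

Forming MᵀM = [[104, 14]; [14, 6]] and Mᵀy = [216, 39]ᵀ gives MᵀM·[α, β]ᵀ = Mᵀy.
Determinant 104·6 − 14² = 428.
α = (216·6 − 14·39)/428 = 375/214; β = (104·39 − 14·216)/428 = 258/107.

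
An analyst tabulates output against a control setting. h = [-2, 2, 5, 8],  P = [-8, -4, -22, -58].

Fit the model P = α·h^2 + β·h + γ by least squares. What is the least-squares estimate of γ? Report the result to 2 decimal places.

Forming XᵀX = [[4753, 637, 97]; [637, 97, 13]; [97, 13, 4]] and XᵀP = [-4310, -566, -92]ᵀ gives XᵀX·[α, β, γ]ᵀ = XᵀP.
Row-reducing yields α = -1, β = 1, γ = -2.

γ = -2.00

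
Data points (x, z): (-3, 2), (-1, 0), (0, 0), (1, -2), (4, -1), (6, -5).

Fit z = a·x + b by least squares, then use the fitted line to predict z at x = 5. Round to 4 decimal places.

The normal system MᵀM·[a, b]ᵀ = Mᵀz is [[63, 7]; [7, 6]]·[a, b]ᵀ = [-42, -6]ᵀ.
Eliminating b: 6·(row 1) − 7·(row 2) gives 329·a = 6·(-42) − 7·(-6) = -210, so a = -30/47.
Then b = ((-6) − 7·(-30/47))/6 = -12/47.
At x = 5: ẑ = (-30/47)·(5) + (-12/47)·(1) = -162/47.

ẑ = -3.4468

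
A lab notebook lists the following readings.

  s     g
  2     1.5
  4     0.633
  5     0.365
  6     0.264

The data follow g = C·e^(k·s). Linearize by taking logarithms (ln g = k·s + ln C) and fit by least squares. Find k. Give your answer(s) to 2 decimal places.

Taking logs, ln g = k·s + ln C, so regress ln g on s.
AᵀA = [[81.0000, 17.0000]; [17.0000, 4]], rhs = [-14.0483, -2.3915]ᵀ  (here Σs = 17.0000, Σ(s)² = 81.0000, Σln g = -2.3915, Σs·ln g = -14.0483).
Slope k = (n·Σs·ln g − Σs·Σln g)/(n·Σ(s)² − (Σs)²) = (4·-14.0483 − 17.0000·-2.3915)/35.0000 = -0.44395; ln C = (Σln g − k·Σs)/n = 1.28890.

k = -0.44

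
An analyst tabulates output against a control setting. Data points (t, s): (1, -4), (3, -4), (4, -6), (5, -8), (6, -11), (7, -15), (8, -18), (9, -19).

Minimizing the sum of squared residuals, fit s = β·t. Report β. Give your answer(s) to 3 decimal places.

Normal-equation sums: Σt·t = 281.
Moment sums: Σt·s = -566.
MᵀM·[β]ᵀ = Mᵀs becomes [[281]]·[β]ᵀ = [-566]ᵀ.
Hence β = -566 / 281 ≈ -2.01423.

β = -2.014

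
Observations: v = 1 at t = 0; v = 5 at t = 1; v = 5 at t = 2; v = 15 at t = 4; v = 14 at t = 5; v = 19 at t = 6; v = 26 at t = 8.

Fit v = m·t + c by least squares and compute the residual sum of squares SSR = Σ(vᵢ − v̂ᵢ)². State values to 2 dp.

SSR = 13.82

Forming AᵀA = [[146, 26]; [26, 7]] and Aᵀv = [467, 85]ᵀ gives AᵀA·[m, c]ᵀ = Aᵀv.
Δ = 146·7 − 26² = 346.
m = (467·7 − 26·85)/346 = 1059/346; c = (146·85 − 26·467)/346 = 134/173.
Residuals: 39/173, 403/346, -328/173, 343/173, -719/346, -24/173, 128/173; SSR = 4781/346.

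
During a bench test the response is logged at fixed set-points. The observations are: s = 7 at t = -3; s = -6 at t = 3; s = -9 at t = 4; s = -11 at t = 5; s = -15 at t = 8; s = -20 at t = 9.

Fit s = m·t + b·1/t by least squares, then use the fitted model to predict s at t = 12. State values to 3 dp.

Normal-equation sums: Σt·t = 204, Σt·1/t = 6, Σ1/t·1/t = 45709/129600.
Moment sums: Σt·s = -430, Σ1/t·s = -4637/360.
MᵀM·[m, b]ᵀ = Mᵀs becomes [[204, 6]; [6, 45709/129600]]·[m, b]ᵀ = [-430, -4637/360]ᵀ.
Determinant 204·(45709/129600) − 6² = 388253/10800.
m = ((-430)·(45709/129600) − 6·(-4637/360))/(388253/10800) = -4819475/2329518; b = (204·(-4637/360) − 6·(-430))/(388253/10800) = -514440/388253.
At t = 12: ŝ = (-4819475/2329518)·(12) + (-514440/388253)·(1/12) = -9681820/388253.

ŝ = -24.937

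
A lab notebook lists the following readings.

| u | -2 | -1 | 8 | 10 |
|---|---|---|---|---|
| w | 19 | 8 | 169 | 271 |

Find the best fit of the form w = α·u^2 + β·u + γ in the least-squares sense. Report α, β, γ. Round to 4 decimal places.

Sums needed: Σu^2·u^2 = 14113, Σu^2·u = 1503, Σu^2 = 169, Σu·u = 169, Σu = 15, Σ1 = 4.
Right-hand side: Σu^2·w = 38000, Σu·w = 4016, Σw = 467.
Normal equations: [[14113, 1503, 169]; [1503, 169, 15]; [169, 15, 4]]·[α, β, γ]ᵀ = [38000, 4016, 467]ᵀ.
Row-reducing yields α = 5068/1699, β = -4945/1699, γ = 2779/1699.

α = 2.9829, β = -2.9105, γ = 1.6357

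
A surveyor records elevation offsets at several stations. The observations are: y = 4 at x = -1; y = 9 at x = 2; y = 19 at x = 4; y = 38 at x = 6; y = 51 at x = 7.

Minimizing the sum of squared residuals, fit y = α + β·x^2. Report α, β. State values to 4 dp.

MᵀM·[α, β]ᵀ = Mᵀy reads: 5·α + 106·β = 121;  106·α + 3970·β = 4211.
Δ = 5·3970 − 106² = 8614.
α = (121·3970 − 106·4211)/8614 = 17002/4307; β = (5·4211 − 106·121)/8614 = 8229/8614.

α = 3.9475, β = 0.9553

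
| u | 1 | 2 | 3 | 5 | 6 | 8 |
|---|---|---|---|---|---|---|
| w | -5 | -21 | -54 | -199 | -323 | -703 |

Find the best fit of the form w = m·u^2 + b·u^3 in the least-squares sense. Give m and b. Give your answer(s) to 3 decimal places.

Forming XᵀX = [[6115, 43945]; [43945, 325219]] and Xᵀw = [-62170, -456210]ᵀ gives XᵀX·[m, b]ᵀ = Xᵀw.
Δ = 6115·325219 − 43945² = 57551160.
m = ((-62170)·325219 − 43945·(-456210))/57551160 = -8535839/2877558; b = (6115·(-456210) − 43945·(-62170))/57551160 = -2883175/2877558.

m = -2.966, b = -1.002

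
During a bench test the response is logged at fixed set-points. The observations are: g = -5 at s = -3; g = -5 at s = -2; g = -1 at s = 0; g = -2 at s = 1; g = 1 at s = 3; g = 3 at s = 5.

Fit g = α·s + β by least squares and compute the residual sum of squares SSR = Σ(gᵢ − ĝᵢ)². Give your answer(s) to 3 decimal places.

SSR = 2.772

With design matrix X, XᵀX = [[48, 4]; [4, 6]] and Xᵀg = [41, -9]ᵀ.
det = 48·6 − 4² = 272.
α = (41·6 − 4·(-9))/272 = 141/136; β = (48·(-9) − 4·41)/272 = -149/68.
Residuals: 41/136, -25/34, 81/68, -115/136, 11/136, 1/136; SSR = 377/136.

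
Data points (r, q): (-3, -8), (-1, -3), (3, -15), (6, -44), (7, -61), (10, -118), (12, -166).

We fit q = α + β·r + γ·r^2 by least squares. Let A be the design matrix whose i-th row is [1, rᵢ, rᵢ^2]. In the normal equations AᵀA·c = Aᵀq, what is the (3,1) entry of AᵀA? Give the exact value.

348

Row 3 ↔ basis r^2, column 1 ↔ basis 1, so (AᵀA)_{3,1} = Σᵢ r^2 = (9)·(1) + (1)·(1) + (9)·(1) + (36)·(1) + (49)·(1) + (100)·(1) + (144)·(1) = 348.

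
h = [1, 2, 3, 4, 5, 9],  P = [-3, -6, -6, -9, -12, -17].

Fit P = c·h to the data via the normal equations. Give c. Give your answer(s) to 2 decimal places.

c = -2.07

XᵀX·[c]ᵀ = XᵀP reads: 136·c = -282.
Hence c = -282 / 136 ≈ -2.07353.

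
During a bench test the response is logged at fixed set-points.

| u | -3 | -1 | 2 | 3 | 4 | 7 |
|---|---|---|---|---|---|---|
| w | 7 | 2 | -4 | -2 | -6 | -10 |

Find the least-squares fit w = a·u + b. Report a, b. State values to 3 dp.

a = -1.641, b = 1.115

Sums needed: Σu·u = 88, Σu = 12, Σ1 = 6.
And Σu·w = -131, Σw = -13.
XᵀX·[a, b]ᵀ = Xᵀw becomes [[88, 12]; [12, 6]]·[a, b]ᵀ = [-131, -13]ᵀ.
Determinant 88·6 − 12² = 384.
a = ((-131)·6 − 12·(-13))/384 = -105/64; b = (88·(-13) − 12·(-131))/384 = 107/96.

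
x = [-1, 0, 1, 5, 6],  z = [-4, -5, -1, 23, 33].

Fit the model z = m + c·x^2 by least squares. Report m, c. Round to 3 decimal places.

Normal-equation sums: Σ1 = 5, Σx^2 = 63, Σx^2·x^2 = 1923.
Right-hand side: Σz = 46, Σx^2·z = 1758.
So MᵀM·[m, c]ᵀ = Mᵀz: [[5, 63]; [63, 1923]]·[m, c]ᵀ = [46, 1758]ᵀ.
Δ = 5·1923 − 63² = 5646.
m = (46·1923 − 63·1758)/5646 = -3716/941; c = (5·1758 − 63·46)/5646 = 982/941.

m = -3.949, c = 1.044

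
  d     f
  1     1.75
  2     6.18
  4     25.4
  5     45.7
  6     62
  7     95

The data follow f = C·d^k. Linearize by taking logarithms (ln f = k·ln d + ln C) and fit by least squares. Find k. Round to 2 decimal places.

k = 2.05

Taking logs, ln f = k·ln d + ln C, so regress ln f on ln d.
Σln d = 7.4265, Σ(ln d)² = 11.9895, Σln f = 18.1188, Σln d·ln f = 28.1545.
Equations: 11.9895·k + 7.4265·ln C = 28.1545;  7.4265·k + 6·ln C = 18.1188.
Δ = 11.9895·6 − (7.4265)² = 16.7835; k = (28.1545·6 − 7.4265·18.1188)/16.7835 = 2.04764, ln C = (11.9895·18.1188 − 7.4265·28.1545)/16.7835 = 0.48531.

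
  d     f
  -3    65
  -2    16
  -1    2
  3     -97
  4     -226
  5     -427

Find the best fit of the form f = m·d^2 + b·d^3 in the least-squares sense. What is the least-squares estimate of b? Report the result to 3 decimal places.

b = -3.039

Setting ∂/∂m … = 0 gives: 1060·m + 4116·b = -14513;  4116·m + 21244·b = -72343.
det = 1060·21244 − 4116² = 5577184.
m = ((-14513)·21244 − 4116·(-72343))/5577184 = -659399/348574; b = (1060·(-72343) − 4116·(-14513))/5577184 = -2118509/697148.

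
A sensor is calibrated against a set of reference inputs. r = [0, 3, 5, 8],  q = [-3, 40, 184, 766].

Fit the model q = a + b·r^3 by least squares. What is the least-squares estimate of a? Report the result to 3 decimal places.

The normal system XᵀX·[a, b]ᵀ = Xᵀq is [[4, 664]; [664, 278498]]·[a, b]ᵀ = [987, 416272]ᵀ.
Determinant 4·278498 − 664² = 673096.
a = (987·278498 − 664·416272)/673096 = -763541/336548; b = (4·416272 − 664·987)/673096 = 126215/84137.

a = -2.269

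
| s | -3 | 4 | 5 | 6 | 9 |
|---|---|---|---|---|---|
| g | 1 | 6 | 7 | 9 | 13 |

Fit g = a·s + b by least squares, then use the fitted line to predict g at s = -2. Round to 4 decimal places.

The normal system AᵀA·[a, b]ᵀ = Aᵀg is [[167, 21]; [21, 5]]·[a, b]ᵀ = [227, 36]ᵀ.
Eliminating b: 5·(row 1) − 21·(row 2) gives 394·a = 5·227 − 21·36 = 379, so a = 379/394.
Then b = (36 − 21·(379/394))/5 = 1245/394.
At s = -2: ĝ = (379/394)·(-2) + (1245/394)·(1) = 487/394.

ĝ = 1.2360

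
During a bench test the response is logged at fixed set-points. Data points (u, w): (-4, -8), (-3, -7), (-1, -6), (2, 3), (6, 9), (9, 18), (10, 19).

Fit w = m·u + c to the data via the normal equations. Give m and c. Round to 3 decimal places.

The normal equations are: 247·m + 19·c = 471;  19·m + 7·c = 28.
(Σu·u = 247, Σu = 19, Σ1 = 7, Σu·w = 471, Σw = 28.)
Eliminating c: 7·(row 1) − 19·(row 2) gives 1368·m = 7·471 − 19·28 = 2765, so m = 2765/1368.
Then c = (28 − 19·(2765/1368))/7 = -107/72.

m = 2.021, c = -1.486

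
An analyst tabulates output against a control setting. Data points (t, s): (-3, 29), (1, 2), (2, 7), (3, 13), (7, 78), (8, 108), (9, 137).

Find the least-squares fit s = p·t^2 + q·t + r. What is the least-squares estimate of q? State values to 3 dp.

q = -2.704

From the data, Σt^2·t^2 = 13237, Σt^2·t = 1593, Σt^2 = 217, Σt·t = 217, Σt = 27, Σ1 = 7.
Moment sums: Σt^2·s = 22239, Σt·s = 2611, Σs = 374.
Normal equations: [[13237, 1593, 217]; [1593, 217, 27]; [217, 27, 7]]·[p, q, r]ᵀ = [22239, 2611, 374]ᵀ.
Solving the 3×3 system (Gaussian elimination) gives p = 1113113/571074, q = -73525/27194, r = 980345/285537.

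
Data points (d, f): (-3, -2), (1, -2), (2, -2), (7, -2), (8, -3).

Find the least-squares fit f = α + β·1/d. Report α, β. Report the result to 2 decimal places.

α = -2.25, β = 0.16

Entries of MᵀM: Σ1 = 5, Σ1/d = 241/168, Σ1/d·1/d = 39433/28224.
Moment sums: Σf = -11, Σ1/d·f = -503/168.
MᵀM·[α, β]ᵀ = Mᵀf becomes [[5, 241/168]; [241/168, 39433/28224]]·[α, β]ᵀ = [-11, -503/168]ᵀ.
Δ = 5·(39433/28224) − (241/168)² = 34771/7056.
α = ((-11)·(39433/28224) − (241/168)·(-503/168))/(34771/7056) = -78135/34771; β = (5·(-503/168) − (241/168)·(-11))/(34771/7056) = 5712/34771.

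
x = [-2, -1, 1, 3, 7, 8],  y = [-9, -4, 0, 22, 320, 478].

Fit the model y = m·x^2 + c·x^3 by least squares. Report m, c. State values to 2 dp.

m = -0.37, c = 0.98

Entries of AᵀA: Σx^2·x^2 = 6596, Σx^2·x^3 = 49786, Σx^3·x^3 = 380588.
And Σx^2·y = 46430, Σx^3·y = 355166.
AᵀA·[m, c]ᵀ = Aᵀy becomes [[6596, 49786]; [49786, 380588]]·[m, c]ᵀ = [46430, 355166]ᵀ.
Δ = 6596·380588 − 49786² = 31712652.
m = (46430·380588 − 49786·355166)/31712652 = -2898409/7928163; c = (6596·355166 − 49786·46430)/31712652 = 7777739/7928163.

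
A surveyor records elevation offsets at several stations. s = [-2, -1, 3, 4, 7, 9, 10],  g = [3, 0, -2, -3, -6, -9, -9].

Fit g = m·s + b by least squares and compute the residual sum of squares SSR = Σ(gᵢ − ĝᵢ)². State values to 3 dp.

From the data, Σs·s = 260, Σs = 30, Σ1 = 7.
And Σs·g = -237, Σg = -26.
Eliminating b: 7·(row 1) − 30·(row 2) gives 920·m = 7·(-237) − 30·(-26) = -879, so m = -879/920.
Then b = ((-26) − 30·(-879/920))/7 = 35/92.
Residuals: 163/230, -1229/920, 447/920, 203/460, 283/920, -719/920, 4/23; SSR = 3177/920.

SSR = 3.453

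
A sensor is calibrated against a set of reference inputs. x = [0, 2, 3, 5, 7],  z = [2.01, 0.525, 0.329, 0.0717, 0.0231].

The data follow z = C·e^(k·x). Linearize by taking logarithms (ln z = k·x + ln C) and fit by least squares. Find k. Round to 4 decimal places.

k = -0.6441

Let Y = ln z. Fitting Y = k·x + ln C by least squares:
XᵀX = [[87.0000, 17.0000]; [17.0000, 5]], rhs = [-44.1756, -7.4611]ᵀ  (here Σx = 17.0000, Σ(x)² = 87.0000, Σln z = -7.4611, Σx·ln z = -44.1756).
Solving (det = 146.0000): k = -0.64410, ln C = 0.69773.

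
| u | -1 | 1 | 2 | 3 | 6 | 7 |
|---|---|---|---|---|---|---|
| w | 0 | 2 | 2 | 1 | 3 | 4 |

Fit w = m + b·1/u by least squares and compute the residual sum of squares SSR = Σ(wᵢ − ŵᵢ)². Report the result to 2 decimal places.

Forming AᵀA = [[6, 8/7]; [8/7, 2125/882]] and Aᵀw = [12, 185/42]ᵀ gives AᵀA·[m, b]ᵀ = Aᵀw.
Eliminating b: (2125/882)·(row 1) − (8/7)·(row 2) gives (1933/147)·m = (2125/882)·12 − (8/7)·(185/42) = 1170/49, so m = 3510/1933.
Then b = ((185/42) − (8/7)·(3510/1933))/(2125/882) = 1869/1933.
Residuals: -1641/1933, -1513/1933, -1157/3866, -2200/1933, 3955/3866, 3955/1933; SSR = 30739/3866.

SSR = 7.95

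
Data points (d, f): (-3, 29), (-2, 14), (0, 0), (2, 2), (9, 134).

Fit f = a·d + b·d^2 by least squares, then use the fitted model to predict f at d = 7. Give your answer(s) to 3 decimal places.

Compute the Gram sums: Σd·d = 98, Σd·d^2 = 702, Σd^2·d^2 = 6674.
Right-hand side: Σd·f = 1095, Σd^2·f = 11179.
Determinant 98·6674 − 702² = 161248.
a = (1095·6674 − 702·11179)/161248 = -134907/40312; b = (98·11179 − 702·1095)/161248 = 81713/40312.
At d = 7: f̂ = (-134907/40312)·(7) + (81713/40312)·(49) = 764897/10078.

f̂ = 75.898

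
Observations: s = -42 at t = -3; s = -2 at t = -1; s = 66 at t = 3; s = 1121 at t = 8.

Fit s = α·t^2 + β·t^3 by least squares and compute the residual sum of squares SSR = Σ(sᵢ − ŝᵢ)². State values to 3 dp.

Entries of AᵀA: Σt^2·t^2 = 4259, Σt^2·t^3 = 32767, Σt^3·t^3 = 263603.
And Σt^2·s = 71958, Σt^3·s = 576870.
AᵀA·[α, β]ᵀ = Aᵀs becomes [[4259, 32767]; [32767, 263603]]·[α, β]ᵀ = [71958, 576870]ᵀ.
Determinant 4259·263603 − 32767² = 49008888.
α = (71958·263603 − 32767·576870)/49008888 = 917297/680679; β = (4259·576870 − 32767·71958)/49008888 = 1375577/680679.
Residuals: 32932/75631, -100342/75631, -52382/75631, 4303/75631; SSR = 183991/75631.

SSR = 2.433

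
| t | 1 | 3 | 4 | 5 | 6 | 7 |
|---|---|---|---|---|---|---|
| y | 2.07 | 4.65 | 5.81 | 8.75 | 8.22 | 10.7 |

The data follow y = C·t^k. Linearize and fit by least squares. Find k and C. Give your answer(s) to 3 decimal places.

k = 0.834, C = 1.994

Let Y = ln y. Fitting Y = k·ln t + ln C by least squares:
Over the data: Σln t = 7.8320, Σ(ln t)² = 12.7160, Σln y = 10.6699, Σln t·ln y = 16.0054.
Normal system: [[12.7160, 7.8320]; [7.8320, 6]]·[k, ln C]ᵀ = [16.0054, 10.6699]ᵀ.
Δ = 12.7160·6 − (7.8320)² = 14.9557; k = (16.0054·6 − 7.8320·10.6699)/14.9557 = 0.83353, ln C = (12.7160·10.6699 − 7.8320·16.0054)/14.9557 = 0.69027, so C = exp(0.69027) = 1.99426.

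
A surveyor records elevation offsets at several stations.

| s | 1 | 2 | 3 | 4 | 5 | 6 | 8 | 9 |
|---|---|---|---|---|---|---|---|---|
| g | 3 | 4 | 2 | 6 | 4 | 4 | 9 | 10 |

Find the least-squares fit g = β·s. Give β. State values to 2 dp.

β = 1.05

Setting ∂/∂β … = 0 gives: 236·β = 247.
β = 247/236 = 1.04661.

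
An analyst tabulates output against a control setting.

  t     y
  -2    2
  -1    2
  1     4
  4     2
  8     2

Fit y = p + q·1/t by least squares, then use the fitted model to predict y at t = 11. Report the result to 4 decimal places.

From the data, Σ1 = 5, Σ1/t = -1/8, Σ1/t·1/t = 149/64.
And Σy = 12, Σ1/t·y = 7/4.
Normal equations: [[5, -1/8]; [-1/8, 149/64]]·[p, q]ᵀ = [12, 7/4]ᵀ.
det = 5·(149/64) − (-1/8)² = 93/8.
p = (12·(149/64) − (-1/8)·(7/4))/(93/8) = 901/372; q = (5·(7/4) − (-1/8)·12)/(93/8) = 82/93.
At t = 11: ŷ = (901/372)·(1) + (82/93)·(1/11) = 3413/1364.

ŷ = 2.5022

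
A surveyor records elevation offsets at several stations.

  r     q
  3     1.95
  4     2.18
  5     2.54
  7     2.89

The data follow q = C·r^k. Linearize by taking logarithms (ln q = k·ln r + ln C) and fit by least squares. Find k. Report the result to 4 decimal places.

Linearized form: ln q = k·ln r + ln C. From the 4 transformed points,
AᵀA = [[9.5056, 6.0403]; [6.0403, 4]], rhs = [5.3794, 3.4406]ᵀ  (here Σln r = 6.0403, Σ(ln r)² = 9.5056, Σln q = 3.4406, Σln r·ln q = 5.3794).
Solving (det = 1.5378): k = 0.47846, ln C = 0.13764.

k = 0.4785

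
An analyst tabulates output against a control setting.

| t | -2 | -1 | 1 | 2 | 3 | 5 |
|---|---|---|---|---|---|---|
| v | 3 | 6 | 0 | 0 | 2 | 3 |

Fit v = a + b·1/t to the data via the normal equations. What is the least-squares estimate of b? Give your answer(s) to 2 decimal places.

b = -2.87

Forming AᵀA = [[6, 8/15]; [8/15, 1193/450]] and Aᵀv = [14, -187/30]ᵀ gives AᵀA·[a, b]ᵀ = Aᵀv.
Determinant 6·(1193/450) − (8/15)² = 703/45.
a = (14·(1193/450) − (8/15)·(-187/30))/(703/45) = 9099/3515; b = (6·(-187/30) − (8/15)·14)/(703/45) = -2019/703.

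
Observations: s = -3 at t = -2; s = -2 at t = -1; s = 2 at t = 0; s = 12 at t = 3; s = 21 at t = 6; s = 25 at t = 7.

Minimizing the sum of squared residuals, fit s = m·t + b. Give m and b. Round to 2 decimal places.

m = 3.19, b = 2.26

With design matrix A, AᵀA = [[99, 13]; [13, 6]] and Aᵀs = [345, 55]ᵀ.
Δ = 99·6 − 13² = 425.
m = (345·6 − 13·55)/425 = 271/85; b = (99·55 − 13·345)/425 = 192/85.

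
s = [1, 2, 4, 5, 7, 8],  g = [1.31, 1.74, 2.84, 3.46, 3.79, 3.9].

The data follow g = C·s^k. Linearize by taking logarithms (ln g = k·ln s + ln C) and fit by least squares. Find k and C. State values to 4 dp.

Linearized form: ln g = k·ln s + ln C. From the 6 transformed points,
Sums: Σln s = 7.7142, Σ(ln s)² = 13.1032, Σln g = 5.8023, Σln s·ln g = 9.2514.
Normal system: [[13.1032, 7.7142]; [7.7142, 6]]·[k, ln C]ᵀ = [9.2514, 5.8023]ᵀ.
Δ = 13.1032·6 − (7.7142)² = 19.1098; k = (9.2514·6 − 7.7142·5.8023)/19.1098 = 0.56244, ln C = (13.1032·5.8023 − 7.7142·9.2514)/19.1098 = 0.24393, so C = exp(0.24393) = 1.27625.

k = 0.5624, C = 1.2763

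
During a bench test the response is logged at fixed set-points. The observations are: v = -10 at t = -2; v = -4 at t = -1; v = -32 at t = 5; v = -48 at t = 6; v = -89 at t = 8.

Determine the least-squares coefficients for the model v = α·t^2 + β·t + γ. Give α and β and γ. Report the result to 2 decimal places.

α = -1.58, β = 1.60, γ = -0.63

Sums needed: Σt^2·t^2 = 6034, Σt^2·t = 844, Σt^2 = 130, Σt·t = 130, Σt = 16, Σ1 = 5.
For Xᵀv: Σt^2·v = -8268, Σt·v = -1136, Σv = -183.
So XᵀX·[α, β, γ]ᵀ = Xᵀv: [[6034, 844, 130]; [844, 130, 16]; [130, 16, 5]]·[α, β, γ]ᵀ = [-8268, -1136, -183]ᵀ.
Row-reducing yields α = -4661/2949, β = 4718/2949, γ = -615/983.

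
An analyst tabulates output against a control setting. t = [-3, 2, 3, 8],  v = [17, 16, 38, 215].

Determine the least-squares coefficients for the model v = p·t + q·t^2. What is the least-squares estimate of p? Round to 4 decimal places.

p = 3.2052

Compute the Gram sums: Σt·t = 86, Σt·t^2 = 520, Σt^2·t^2 = 4274.
Right-hand side: Σt·v = 1815, Σt^2·v = 14319.
XᵀX·[p, q]ᵀ = Xᵀv becomes [[86, 520]; [520, 4274]]·[p, q]ᵀ = [1815, 14319]ᵀ.
det = 86·4274 − 520² = 97164.
p = (1815·4274 − 520·14319)/97164 = 51905/16194; q = (86·14319 − 520·1815)/97164 = 47939/16194.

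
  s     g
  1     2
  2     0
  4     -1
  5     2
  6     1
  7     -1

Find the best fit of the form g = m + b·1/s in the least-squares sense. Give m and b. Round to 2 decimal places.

m = -0.22, b = 1.90

Compute the Gram sums: Σ1 = 6, Σ1/s = 949/420, Σ1/s·1/s = 247081/176400.
And Σg = 3, Σ1/s·g = 913/420.
AᵀA·[m, b]ᵀ = Aᵀg becomes [[6, 949/420]; [949/420, 247081/176400]]·[m, b]ᵀ = [3, 913/420]ᵀ.
Eliminating b: (247081/176400)·(row 1) − (949/420)·(row 2) gives (116377/35280)·m = (247081/176400)·3 − (949/420)·(913/420) = -62597/88200, so m = -125194/581885.
Then b = ((913/420) − (949/420)·(-125194/581885))/(247081/176400) = 221004/116377.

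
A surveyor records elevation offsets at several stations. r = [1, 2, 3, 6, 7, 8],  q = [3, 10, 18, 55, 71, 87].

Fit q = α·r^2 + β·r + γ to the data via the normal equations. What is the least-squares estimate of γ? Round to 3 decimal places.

The normal system AᵀA·[α, β, γ]ᵀ = Aᵀq is [[7891, 1107, 163]; [1107, 163, 27]; [163, 27, 6]]·[α, β, γ]ᵀ = [11232, 1600, 244]ᵀ.
Row-reducing yields α = 16/19, β = 7124/1577, γ = -4004/1577.

γ = -2.539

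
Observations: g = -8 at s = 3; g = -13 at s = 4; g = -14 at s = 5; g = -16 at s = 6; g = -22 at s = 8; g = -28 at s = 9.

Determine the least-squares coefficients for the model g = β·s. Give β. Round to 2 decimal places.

β = -2.90

From the data, Σs·s = 231.
For Xᵀg: Σs·g = -670.
XᵀX·[β]ᵀ = Xᵀg becomes [[231]]·[β]ᵀ = [-670]ᵀ.
β = (-670)/231 = -2.90043.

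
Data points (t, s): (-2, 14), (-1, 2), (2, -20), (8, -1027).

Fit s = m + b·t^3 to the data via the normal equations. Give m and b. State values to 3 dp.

Forming AᵀA = [[4, 511]; [511, 262273]] and Aᵀs = [-1031, -526098]ᵀ gives AᵀA·[m, b]ᵀ = Aᵀs.
Determinant 4·262273 − 511² = 787971.
m = ((-1031)·262273 − 511·(-526098))/787971 = -1567385/787971; b = (4·(-526098) − 511·(-1031))/787971 = -1577551/787971.

m = -1.989, b = -2.002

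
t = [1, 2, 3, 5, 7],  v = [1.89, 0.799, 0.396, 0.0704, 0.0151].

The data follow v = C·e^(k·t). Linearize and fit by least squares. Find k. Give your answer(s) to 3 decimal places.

k = -0.807

With ln vᵢ as the transformed response and tᵢ as the regressor:
XᵀX = [[88.0000, 18.0000]; [18.0000, 5]], rhs = [-45.2105, -7.3608]ᵀ  (here Σt = 18.0000, Σ(t)² = 88.0000, Σln v = -7.3608, Σt·ln v = -45.2105).
Δ = 88.0000·5 − (18.0000)² = 116.0000; k = (-45.2105·5 − 18.0000·-7.3608)/116.0000 = -0.80654, ln C = (88.0000·-7.3608 − 18.0000·-45.2105)/116.0000 = 1.43138.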